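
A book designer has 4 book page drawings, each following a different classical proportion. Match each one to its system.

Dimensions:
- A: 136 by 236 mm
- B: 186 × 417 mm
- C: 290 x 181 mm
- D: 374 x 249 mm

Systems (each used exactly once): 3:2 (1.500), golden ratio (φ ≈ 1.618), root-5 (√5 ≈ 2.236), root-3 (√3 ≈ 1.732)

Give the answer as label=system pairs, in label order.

Ratios: A ≈ 1.735; B ≈ 2.242; C ≈ 1.602; D ≈ 1.502.
Targets: 3:2 ≈ 1.500; golden ratio ≈ 1.618; root-5 ≈ 2.236; root-3 ≈ 1.732.

A=root-3, B=root-5, C=golden ratio, D=3:2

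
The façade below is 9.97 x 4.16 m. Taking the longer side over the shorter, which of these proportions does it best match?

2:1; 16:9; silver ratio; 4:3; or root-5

silver ratio

9.97/4.16 ≈ 2.397. Nearest candidates are silver ratio (2.414, off by 0.017) and root-5 (2.236, off by 0.161).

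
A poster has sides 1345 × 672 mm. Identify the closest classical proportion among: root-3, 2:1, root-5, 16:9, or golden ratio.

Ratio = 1345 / 672 ≈ 2.001.
Distances: root-3 1.732 (Δ 0.269); 2:1 2.000 (Δ 0.001); root-5 2.236 (Δ 0.235); 16:9 1.778 (Δ 0.223); golden ratio 1.618 (Δ 0.383).

2:1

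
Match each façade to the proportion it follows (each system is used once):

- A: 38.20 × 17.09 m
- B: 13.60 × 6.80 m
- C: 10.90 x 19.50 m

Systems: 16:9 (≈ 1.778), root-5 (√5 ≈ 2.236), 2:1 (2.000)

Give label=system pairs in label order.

A=root-5, B=2:1, C=16:9

A = 38.20/17.09 ≈ 2.235 → root-5 (2.236)
B = 13.60/6.80 ≈ 2.000 → 2:1 (2.000)
C = 19.50/10.90 ≈ 1.789 → 16:9 (1.778)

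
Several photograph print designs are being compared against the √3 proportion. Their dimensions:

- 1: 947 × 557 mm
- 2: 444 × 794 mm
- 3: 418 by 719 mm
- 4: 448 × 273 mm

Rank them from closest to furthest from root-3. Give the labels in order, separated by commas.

Ratios: 1 = 947 / 557 ≈ 1.700; 2 = 794 / 444 ≈ 1.788; 3 = 719 / 418 ≈ 1.720; 4 = 448 / 273 ≈ 1.641.
|Δ from 1.732|: 1 0.032; 2 0.056; 3 0.012; 4 0.091.

3, 1, 2, 4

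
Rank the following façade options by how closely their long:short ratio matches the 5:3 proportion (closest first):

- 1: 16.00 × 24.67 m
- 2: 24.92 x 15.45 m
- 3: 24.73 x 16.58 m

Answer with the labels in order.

1: 24.67/16.00 ≈ 1.542 → |1.542 − 1.667| = 0.125
2: 24.92/15.45 ≈ 1.613 → |1.613 − 1.667| = 0.054
3: 24.73/16.58 ≈ 1.492 → |1.492 − 1.667| = 0.175

2, 1, 3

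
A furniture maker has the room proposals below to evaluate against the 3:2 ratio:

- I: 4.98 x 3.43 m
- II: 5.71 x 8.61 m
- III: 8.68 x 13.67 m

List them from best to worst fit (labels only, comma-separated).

Ratios: I = 4.98 / 3.43 ≈ 1.452; II = 8.61 / 5.71 ≈ 1.508; III = 13.67 / 8.68 ≈ 1.575.
|Δ from 1.500|: I 0.048; II 0.008; III 0.075.

II, I, III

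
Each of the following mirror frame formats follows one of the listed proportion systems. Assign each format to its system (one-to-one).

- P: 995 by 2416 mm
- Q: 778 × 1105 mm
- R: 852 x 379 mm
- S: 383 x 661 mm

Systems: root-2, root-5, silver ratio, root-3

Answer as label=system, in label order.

P=silver ratio, Q=root-2, R=root-5, S=root-3

Ratios: P ≈ 2.428; Q ≈ 1.420; R ≈ 2.248; S ≈ 1.726.
Targets: root-2 ≈ 1.414; root-5 ≈ 2.236; silver ratio ≈ 2.414; root-3 ≈ 1.732.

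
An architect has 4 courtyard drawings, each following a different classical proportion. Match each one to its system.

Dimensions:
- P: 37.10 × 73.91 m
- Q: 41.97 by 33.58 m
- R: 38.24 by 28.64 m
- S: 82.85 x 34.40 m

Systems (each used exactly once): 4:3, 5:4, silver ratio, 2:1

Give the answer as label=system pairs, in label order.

P = 73.91/37.10 ≈ 1.992 → 2:1 (2.000)
Q = 41.97/33.58 ≈ 1.250 → 5:4 (1.250)
R = 38.24/28.64 ≈ 1.335 → 4:3 (1.333)
S = 82.85/34.40 ≈ 2.408 → silver ratio (2.414)

P=2:1, Q=5:4, R=4:3, S=silver ratio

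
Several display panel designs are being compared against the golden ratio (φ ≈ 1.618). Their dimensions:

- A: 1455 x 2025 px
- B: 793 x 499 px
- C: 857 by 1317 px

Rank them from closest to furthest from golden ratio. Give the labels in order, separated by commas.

B, C, A

Ratios: A = 2025 / 1455 ≈ 1.392; B = 793 / 499 ≈ 1.589; C = 1317 / 857 ≈ 1.537.
|Δ from 1.618|: A 0.226; B 0.029; C 0.081.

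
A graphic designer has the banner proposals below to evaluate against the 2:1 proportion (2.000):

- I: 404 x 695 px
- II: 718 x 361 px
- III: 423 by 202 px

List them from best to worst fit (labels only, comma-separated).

Ratios: I = 695 / 404 ≈ 1.720; II = 718 / 361 ≈ 1.989; III = 423 / 202 ≈ 2.094.
|Δ from 2.000|: I 0.280; II 0.011; III 0.094.

II, III, I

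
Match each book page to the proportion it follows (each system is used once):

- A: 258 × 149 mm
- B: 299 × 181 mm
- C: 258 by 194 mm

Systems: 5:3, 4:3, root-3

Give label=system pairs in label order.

A = 258/149 ≈ 1.732 → root-3 (1.732)
B = 299/181 ≈ 1.652 → 5:3 (1.667)
C = 258/194 ≈ 1.330 → 4:3 (1.333)

A=root-3, B=5:3, C=4:3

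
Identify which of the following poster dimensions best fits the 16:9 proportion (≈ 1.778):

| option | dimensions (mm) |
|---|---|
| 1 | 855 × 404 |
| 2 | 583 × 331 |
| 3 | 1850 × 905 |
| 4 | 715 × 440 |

2

Target 16:9 ≈ 1.778.
1: 2.116 (Δ0.338)  2: 1.761 (Δ0.017)  3: 2.044 (Δ0.266)  4: 1.625 (Δ0.153)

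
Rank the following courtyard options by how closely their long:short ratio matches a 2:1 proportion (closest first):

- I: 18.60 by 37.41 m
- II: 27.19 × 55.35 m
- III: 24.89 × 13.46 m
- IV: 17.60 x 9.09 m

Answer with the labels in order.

I, II, IV, III

Ratios: I = 37.41 / 18.60 ≈ 2.011; II = 55.35 / 27.19 ≈ 2.036; III = 24.89 / 13.46 ≈ 1.849; IV = 17.60 / 9.09 ≈ 1.936.
|Δ from 2.000|: I 0.011; II 0.036; III 0.151; IV 0.064.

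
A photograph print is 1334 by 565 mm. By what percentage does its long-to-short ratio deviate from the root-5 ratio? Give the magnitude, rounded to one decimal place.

Ratio = 1334 / 565 ≈ 2.3611.
Ideal root-5 ≈ 2.2361. |2.3611 − 2.2361| / 2.2361 ≈ 5.59% → 5.6%.

5.6%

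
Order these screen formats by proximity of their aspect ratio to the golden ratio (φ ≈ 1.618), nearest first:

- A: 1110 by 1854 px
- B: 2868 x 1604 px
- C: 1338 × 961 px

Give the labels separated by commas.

Ratios: A = 1854 / 1110 ≈ 1.670; B = 2868 / 1604 ≈ 1.788; C = 1338 / 961 ≈ 1.392.
|Δ from 1.618|: A 0.052; B 0.170; C 0.226.

A, B, C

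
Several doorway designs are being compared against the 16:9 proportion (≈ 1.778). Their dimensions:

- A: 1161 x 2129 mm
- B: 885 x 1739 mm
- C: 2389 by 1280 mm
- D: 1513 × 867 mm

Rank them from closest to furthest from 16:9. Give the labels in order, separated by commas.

Ratios: A = 2129 / 1161 ≈ 1.834; B = 1739 / 885 ≈ 1.965; C = 2389 / 1280 ≈ 1.866; D = 1513 / 867 ≈ 1.745.
|Δ from 1.778|: A 0.056; B 0.187; C 0.088; D 0.033.

D, A, C, B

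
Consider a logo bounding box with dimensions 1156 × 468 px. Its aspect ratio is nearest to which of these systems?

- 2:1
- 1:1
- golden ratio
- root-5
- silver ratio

1156/468 ≈ 2.470. Nearest candidates are silver ratio (2.414, off by 0.056) and root-5 (2.236, off by 0.234).

silver ratio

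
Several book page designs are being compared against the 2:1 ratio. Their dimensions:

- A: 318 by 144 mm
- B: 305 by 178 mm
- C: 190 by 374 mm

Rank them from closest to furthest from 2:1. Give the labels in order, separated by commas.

C, A, B

Ratios: A = 318 / 144 ≈ 2.208; B = 305 / 178 ≈ 1.713; C = 374 / 190 ≈ 1.968.
|Δ from 2.000|: A 0.208; B 0.287; C 0.032.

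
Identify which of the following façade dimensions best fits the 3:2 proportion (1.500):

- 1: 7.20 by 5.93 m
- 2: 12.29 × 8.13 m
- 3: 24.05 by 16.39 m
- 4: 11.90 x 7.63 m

2

Ratios (long/short): 1 ≈ 1.214; 2 ≈ 1.512; 3 ≈ 1.467; 4 ≈ 1.560.
3:2 ≈ 1.500; option 2 is nearest (Δ 0.012).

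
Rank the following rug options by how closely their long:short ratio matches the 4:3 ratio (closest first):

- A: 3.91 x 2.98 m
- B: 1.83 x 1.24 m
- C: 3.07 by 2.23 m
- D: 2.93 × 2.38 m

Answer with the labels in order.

Ratios: A = 3.91 / 2.98 ≈ 1.312; B = 1.83 / 1.24 ≈ 1.476; C = 3.07 / 2.23 ≈ 1.377; D = 2.93 / 2.38 ≈ 1.231.
|Δ from 1.333|: A 0.021; B 0.143; C 0.044; D 0.102.

A, C, D, B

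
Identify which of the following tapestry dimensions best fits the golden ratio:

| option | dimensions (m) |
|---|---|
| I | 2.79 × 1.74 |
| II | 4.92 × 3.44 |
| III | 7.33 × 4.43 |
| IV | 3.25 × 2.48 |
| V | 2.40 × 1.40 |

I

Target golden ratio ≈ 1.618.
I: 1.603 (Δ0.015)  II: 1.430 (Δ0.188)  III: 1.655 (Δ0.037)  IV: 1.310 (Δ0.308)  V: 1.714 (Δ0.096)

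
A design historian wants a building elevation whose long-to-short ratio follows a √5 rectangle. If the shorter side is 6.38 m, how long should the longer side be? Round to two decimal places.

root-5 ≈ 2.23607.
Longer side = 6.38 × 2.23607 ≈ 14.2661 → 14.27 m.

14.27 m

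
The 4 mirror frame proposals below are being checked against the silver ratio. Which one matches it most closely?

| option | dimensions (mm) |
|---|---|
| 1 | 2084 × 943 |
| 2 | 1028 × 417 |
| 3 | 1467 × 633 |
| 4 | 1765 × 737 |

4

Ratios (long/short): 1 ≈ 2.210; 2 ≈ 2.465; 3 ≈ 2.318; 4 ≈ 2.395.
silver ratio ≈ 2.414; option 4 is nearest (Δ 0.019).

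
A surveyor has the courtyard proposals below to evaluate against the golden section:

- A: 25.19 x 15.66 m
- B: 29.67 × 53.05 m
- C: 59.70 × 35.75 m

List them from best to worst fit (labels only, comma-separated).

A: 25.19/15.66 ≈ 1.609 → |1.609 − 1.618| = 0.009
B: 53.05/29.67 ≈ 1.788 → |1.788 − 1.618| = 0.170
C: 59.70/35.75 ≈ 1.670 → |1.670 − 1.618| = 0.052

A, C, B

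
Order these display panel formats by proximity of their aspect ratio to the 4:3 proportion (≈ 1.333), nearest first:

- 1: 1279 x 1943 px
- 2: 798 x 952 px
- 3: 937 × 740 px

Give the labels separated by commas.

Ratios: 1 = 1943 / 1279 ≈ 1.519; 2 = 952 / 798 ≈ 1.193; 3 = 937 / 740 ≈ 1.266.
|Δ from 1.333|: 1 0.186; 2 0.140; 3 0.067.

3, 2, 1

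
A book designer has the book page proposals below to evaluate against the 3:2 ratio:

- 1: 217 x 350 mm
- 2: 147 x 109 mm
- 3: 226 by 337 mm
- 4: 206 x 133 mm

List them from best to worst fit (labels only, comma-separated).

Ratios: 1 = 350 / 217 ≈ 1.613; 2 = 147 / 109 ≈ 1.349; 3 = 337 / 226 ≈ 1.491; 4 = 206 / 133 ≈ 1.549.
|Δ from 1.500|: 1 0.113; 2 0.151; 3 0.009; 4 0.049.

3, 4, 1, 2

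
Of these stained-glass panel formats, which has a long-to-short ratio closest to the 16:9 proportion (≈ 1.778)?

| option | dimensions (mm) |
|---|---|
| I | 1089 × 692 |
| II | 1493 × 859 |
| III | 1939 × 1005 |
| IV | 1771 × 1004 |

IV

Target 16:9 ≈ 1.778.
I: 1.574 (Δ0.204)  II: 1.738 (Δ0.040)  III: 1.929 (Δ0.151)  IV: 1.764 (Δ0.014)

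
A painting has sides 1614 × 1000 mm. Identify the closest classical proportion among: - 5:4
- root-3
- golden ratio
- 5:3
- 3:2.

Ratio = 1614 / 1000 ≈ 1.614.
Distances: 5:4 1.250 (Δ 0.364); root-3 1.732 (Δ 0.118); golden ratio 1.618 (Δ 0.004); 5:3 1.667 (Δ 0.053); 3:2 1.500 (Δ 0.114).

golden ratio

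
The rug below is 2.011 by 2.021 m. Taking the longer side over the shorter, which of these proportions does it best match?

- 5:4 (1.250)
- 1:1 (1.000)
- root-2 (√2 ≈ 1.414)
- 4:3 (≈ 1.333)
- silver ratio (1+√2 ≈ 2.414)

Ratio = 2.021 / 2.011 ≈ 1.005.
Distances: 5:4 1.250 (Δ 0.245); 1:1 1.000 (Δ 0.005); root-2 1.414 (Δ 0.409); 4:3 1.333 (Δ 0.328); silver ratio 2.414 (Δ 1.409).

1:1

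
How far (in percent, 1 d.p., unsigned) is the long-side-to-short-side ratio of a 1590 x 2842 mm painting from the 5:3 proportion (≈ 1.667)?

Ratio = 2842 / 1590 ≈ 1.7874.
Ideal 5:3 ≈ 1.6667. |1.7874 − 1.6667| / 1.6667 ≈ 7.24% → 7.2%.

7.2%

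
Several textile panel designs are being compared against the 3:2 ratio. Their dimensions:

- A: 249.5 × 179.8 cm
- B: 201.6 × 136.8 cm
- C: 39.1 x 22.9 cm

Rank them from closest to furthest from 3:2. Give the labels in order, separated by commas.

A: 249.5/179.8 ≈ 1.388 → |1.388 − 1.500| = 0.112
B: 201.6/136.8 ≈ 1.474 → |1.474 − 1.500| = 0.026
C: 39.1/22.9 ≈ 1.707 → |1.707 − 1.500| = 0.207

B, A, C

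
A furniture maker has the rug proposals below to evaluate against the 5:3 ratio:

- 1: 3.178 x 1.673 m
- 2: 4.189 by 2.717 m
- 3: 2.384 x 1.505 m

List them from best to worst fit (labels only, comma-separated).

1: 3.178/1.673 ≈ 1.900 → |1.900 − 1.667| = 0.233
2: 4.189/2.717 ≈ 1.542 → |1.542 − 1.667| = 0.125
3: 2.384/1.505 ≈ 1.584 → |1.584 − 1.667| = 0.083

3, 2, 1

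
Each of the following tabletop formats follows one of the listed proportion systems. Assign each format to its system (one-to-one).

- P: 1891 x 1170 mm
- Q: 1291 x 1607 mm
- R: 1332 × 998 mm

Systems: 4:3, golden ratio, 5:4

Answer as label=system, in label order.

Ratios: P ≈ 1.616; Q ≈ 1.245; R ≈ 1.335.
Targets: 4:3 ≈ 1.333; golden ratio ≈ 1.618; 5:4 ≈ 1.250.

P=golden ratio, Q=5:4, R=4:3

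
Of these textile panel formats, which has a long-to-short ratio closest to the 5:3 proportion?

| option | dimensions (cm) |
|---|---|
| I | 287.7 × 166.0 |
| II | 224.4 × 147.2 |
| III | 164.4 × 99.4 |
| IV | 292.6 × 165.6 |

III

Target 5:3 ≈ 1.667.
I: 1.733 (Δ0.066)  II: 1.524 (Δ0.143)  III: 1.654 (Δ0.013)  IV: 1.767 (Δ0.100)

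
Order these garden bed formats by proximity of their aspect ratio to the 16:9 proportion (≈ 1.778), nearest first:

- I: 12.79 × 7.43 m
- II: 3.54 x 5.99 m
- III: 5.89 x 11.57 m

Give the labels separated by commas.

I: 12.79/7.43 ≈ 1.721 → |1.721 − 1.778| = 0.057
II: 5.99/3.54 ≈ 1.692 → |1.692 − 1.778| = 0.086
III: 11.57/5.89 ≈ 1.964 → |1.964 − 1.778| = 0.186

I, II, III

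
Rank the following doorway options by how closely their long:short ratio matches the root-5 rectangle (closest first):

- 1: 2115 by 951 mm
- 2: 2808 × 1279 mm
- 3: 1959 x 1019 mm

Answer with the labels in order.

1, 2, 3

1: 2115/951 ≈ 2.224 → |2.224 − 2.236| = 0.012
2: 2808/1279 ≈ 2.195 → |2.195 − 2.236| = 0.041
3: 1959/1019 ≈ 1.922 → |1.922 − 2.236| = 0.314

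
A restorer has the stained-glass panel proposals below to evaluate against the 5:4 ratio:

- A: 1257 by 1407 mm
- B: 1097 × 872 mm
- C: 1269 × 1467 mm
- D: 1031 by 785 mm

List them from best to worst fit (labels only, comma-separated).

A: 1407/1257 ≈ 1.119 → |1.119 − 1.250| = 0.131
B: 1097/872 ≈ 1.258 → |1.258 − 1.250| = 0.008
C: 1467/1269 ≈ 1.156 → |1.156 − 1.250| = 0.094
D: 1031/785 ≈ 1.313 → |1.313 − 1.250| = 0.063

B, D, C, A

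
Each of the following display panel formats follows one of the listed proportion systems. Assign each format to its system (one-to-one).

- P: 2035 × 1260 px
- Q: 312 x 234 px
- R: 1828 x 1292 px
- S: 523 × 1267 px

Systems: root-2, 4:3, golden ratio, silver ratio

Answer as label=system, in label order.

P = 2035/1260 ≈ 1.615 → golden ratio (1.618)
Q = 312/234 ≈ 1.333 → 4:3 (1.333)
R = 1828/1292 ≈ 1.415 → root-2 (1.414)
S = 1267/523 ≈ 2.423 → silver ratio (2.414)

P=golden ratio, Q=4:3, R=root-2, S=silver ratio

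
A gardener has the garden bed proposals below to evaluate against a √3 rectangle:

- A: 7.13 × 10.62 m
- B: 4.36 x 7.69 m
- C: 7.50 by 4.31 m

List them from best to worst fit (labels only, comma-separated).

C, B, A

A: 10.62/7.13 ≈ 1.489 → |1.489 − 1.732| = 0.243
B: 7.69/4.36 ≈ 1.764 → |1.764 − 1.732| = 0.032
C: 7.50/4.31 ≈ 1.740 → |1.740 − 1.732| = 0.008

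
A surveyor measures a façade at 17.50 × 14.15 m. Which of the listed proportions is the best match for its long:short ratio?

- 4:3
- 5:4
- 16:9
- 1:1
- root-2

Ratio = 17.50 / 14.15 ≈ 1.237.
Distances: 4:3 1.333 (Δ 0.096); 5:4 1.250 (Δ 0.013); 16:9 1.778 (Δ 0.541); 1:1 1.000 (Δ 0.237); root-2 1.414 (Δ 0.177).

5:4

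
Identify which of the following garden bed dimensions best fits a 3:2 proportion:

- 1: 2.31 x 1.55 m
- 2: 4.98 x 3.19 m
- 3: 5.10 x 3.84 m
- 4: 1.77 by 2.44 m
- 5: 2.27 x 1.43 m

Ratios (long/short): 1 ≈ 1.490; 2 ≈ 1.561; 3 ≈ 1.328; 4 ≈ 1.379; 5 ≈ 1.587.
3:2 ≈ 1.500; option 1 is nearest (Δ 0.010).

1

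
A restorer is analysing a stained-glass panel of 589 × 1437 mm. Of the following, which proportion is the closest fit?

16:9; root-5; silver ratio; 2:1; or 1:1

1437/589 ≈ 2.440. Nearest candidates are silver ratio (2.414, off by 0.026) and root-5 (2.236, off by 0.204).

silver ratio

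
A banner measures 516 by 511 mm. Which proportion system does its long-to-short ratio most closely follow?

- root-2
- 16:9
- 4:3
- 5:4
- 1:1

1:1

516/511 ≈ 1.010. Nearest candidates are 1:1 (1.000, off by 0.010) and 5:4 (1.250, off by 0.240).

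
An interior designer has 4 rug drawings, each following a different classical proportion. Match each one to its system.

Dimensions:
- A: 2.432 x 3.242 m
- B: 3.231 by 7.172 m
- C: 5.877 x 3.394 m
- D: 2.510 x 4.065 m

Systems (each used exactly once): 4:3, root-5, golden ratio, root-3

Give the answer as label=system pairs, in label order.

Ratios: A ≈ 1.333; B ≈ 2.220; C ≈ 1.732; D ≈ 1.620.
Targets: 4:3 ≈ 1.333; root-5 ≈ 2.236; golden ratio ≈ 1.618; root-3 ≈ 1.732.

A=4:3, B=root-5, C=root-3, D=golden ratio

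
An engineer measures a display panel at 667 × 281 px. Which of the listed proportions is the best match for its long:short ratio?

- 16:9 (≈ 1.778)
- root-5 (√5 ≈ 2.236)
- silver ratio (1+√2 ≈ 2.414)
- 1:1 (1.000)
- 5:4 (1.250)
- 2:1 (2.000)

Ratio = 667 / 281 ≈ 2.374.
Distances: 16:9 1.778 (Δ 0.596); root-5 2.236 (Δ 0.138); silver ratio 2.414 (Δ 0.040); 1:1 1.000 (Δ 1.374); 5:4 1.250 (Δ 1.124); 2:1 2.000 (Δ 0.374).

silver ratio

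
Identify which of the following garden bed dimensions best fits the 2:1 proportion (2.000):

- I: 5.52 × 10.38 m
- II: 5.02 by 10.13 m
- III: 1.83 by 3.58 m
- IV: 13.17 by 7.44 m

Target 2:1 ≈ 2.000.
I: 1.880 (Δ0.120)  II: 2.018 (Δ0.018)  III: 1.956 (Δ0.044)  IV: 1.770 (Δ0.230)

II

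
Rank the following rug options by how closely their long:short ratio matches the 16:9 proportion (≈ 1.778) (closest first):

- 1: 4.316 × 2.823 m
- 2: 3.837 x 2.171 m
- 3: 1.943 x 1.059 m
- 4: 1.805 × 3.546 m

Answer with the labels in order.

1: 4.316/2.823 ≈ 1.529 → |1.529 − 1.778| = 0.249
2: 3.837/2.171 ≈ 1.767 → |1.767 − 1.778| = 0.011
3: 1.943/1.059 ≈ 1.835 → |1.835 − 1.778| = 0.057
4: 3.546/1.805 ≈ 1.965 → |1.965 − 1.778| = 0.187

2, 3, 4, 1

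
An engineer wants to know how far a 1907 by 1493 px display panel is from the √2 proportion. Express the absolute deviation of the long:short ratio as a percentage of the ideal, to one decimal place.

Ratio = 1907 / 1493 ≈ 1.2773.
Ideal root-2 ≈ 1.4142. |1.2773 − 1.4142| / 1.4142 ≈ 9.68% → 9.7%.

9.7%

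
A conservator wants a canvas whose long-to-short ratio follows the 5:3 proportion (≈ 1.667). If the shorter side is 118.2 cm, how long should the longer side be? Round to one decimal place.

5:3 ≈ 1.66667.
Longer side = 118.2 × 1.66667 ≈ 197.000 → 197.0 cm.

197.0 cm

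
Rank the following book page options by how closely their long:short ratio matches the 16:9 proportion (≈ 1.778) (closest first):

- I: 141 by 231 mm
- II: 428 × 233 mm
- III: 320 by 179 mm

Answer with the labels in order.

Ratios: I = 231 / 141 ≈ 1.638; II = 428 / 233 ≈ 1.837; III = 320 / 179 ≈ 1.788.
|Δ from 1.778|: I 0.140; II 0.059; III 0.010.

III, II, I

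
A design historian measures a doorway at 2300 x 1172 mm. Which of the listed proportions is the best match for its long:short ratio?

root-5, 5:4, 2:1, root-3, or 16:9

2300/1172 ≈ 1.962. Nearest candidates are 2:1 (2.000, off by 0.038) and 16:9 (1.778, off by 0.184).

2:1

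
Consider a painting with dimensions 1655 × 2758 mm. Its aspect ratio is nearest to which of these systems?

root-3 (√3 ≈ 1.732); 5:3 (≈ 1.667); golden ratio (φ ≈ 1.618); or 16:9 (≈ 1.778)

5:3

2758/1655 ≈ 1.666. Nearest candidates are 5:3 (1.667, off by 0.001) and golden ratio (1.618, off by 0.048).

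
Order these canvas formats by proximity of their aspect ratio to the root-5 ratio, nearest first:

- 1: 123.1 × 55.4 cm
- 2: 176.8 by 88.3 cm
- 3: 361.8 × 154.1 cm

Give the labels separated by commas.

Ratios: 1 = 123.1 / 55.4 ≈ 2.222; 2 = 176.8 / 88.3 ≈ 2.002; 3 = 361.8 / 154.1 ≈ 2.348.
|Δ from 2.236|: 1 0.014; 2 0.234; 3 0.112.

1, 3, 2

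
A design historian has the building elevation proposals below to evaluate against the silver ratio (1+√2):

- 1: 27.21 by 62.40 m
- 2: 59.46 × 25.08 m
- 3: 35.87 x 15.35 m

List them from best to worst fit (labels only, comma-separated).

1: 62.40/27.21 ≈ 2.293 → |2.293 − 2.414| = 0.121
2: 59.46/25.08 ≈ 2.371 → |2.371 − 2.414| = 0.043
3: 35.87/15.35 ≈ 2.337 → |2.337 − 2.414| = 0.077

2, 3, 1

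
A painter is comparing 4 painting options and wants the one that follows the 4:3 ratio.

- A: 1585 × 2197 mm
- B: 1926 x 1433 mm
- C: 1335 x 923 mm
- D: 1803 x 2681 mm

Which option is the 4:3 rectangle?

Ratios (long/short): A ≈ 1.386; B ≈ 1.344; C ≈ 1.446; D ≈ 1.487.
4:3 ≈ 1.333; option B is nearest (Δ 0.011).

B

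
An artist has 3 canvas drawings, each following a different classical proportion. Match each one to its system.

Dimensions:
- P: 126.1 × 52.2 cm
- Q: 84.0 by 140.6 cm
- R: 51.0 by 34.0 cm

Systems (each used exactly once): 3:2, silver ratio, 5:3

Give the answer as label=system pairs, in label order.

Ratios: P ≈ 2.416; Q ≈ 1.674; R ≈ 1.500.
Targets: 3:2 ≈ 1.500; silver ratio ≈ 2.414; 5:3 ≈ 1.667.

P=silver ratio, Q=5:3, R=3:2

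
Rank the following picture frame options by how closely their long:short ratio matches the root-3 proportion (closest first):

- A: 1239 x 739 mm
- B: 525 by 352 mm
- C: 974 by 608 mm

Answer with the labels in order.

Ratios: A = 1239 / 739 ≈ 1.677; B = 525 / 352 ≈ 1.491; C = 974 / 608 ≈ 1.602.
|Δ from 1.732|: A 0.055; B 0.241; C 0.130.

A, C, B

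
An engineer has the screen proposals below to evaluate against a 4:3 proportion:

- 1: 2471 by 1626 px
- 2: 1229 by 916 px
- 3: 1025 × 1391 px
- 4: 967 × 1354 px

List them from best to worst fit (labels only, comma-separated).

2, 3, 4, 1

1: 2471/1626 ≈ 1.520 → |1.520 − 1.333| = 0.187
2: 1229/916 ≈ 1.342 → |1.342 − 1.333| = 0.009
3: 1391/1025 ≈ 1.357 → |1.357 − 1.333| = 0.024
4: 1354/967 ≈ 1.400 → |1.400 − 1.333| = 0.067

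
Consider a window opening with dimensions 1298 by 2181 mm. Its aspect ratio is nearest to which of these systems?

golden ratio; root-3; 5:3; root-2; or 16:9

5:3

Ratio = 2181 / 1298 ≈ 1.680.
Distances: golden ratio 1.618 (Δ 0.062); root-3 1.732 (Δ 0.052); 5:3 1.667 (Δ 0.013); root-2 1.414 (Δ 0.266); 16:9 1.778 (Δ 0.098).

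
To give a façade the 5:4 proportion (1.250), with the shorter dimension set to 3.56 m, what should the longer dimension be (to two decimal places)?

5:4 = 1.25000.
Longer side = 3.56 × 1.25000 ≈ 4.4500 → 4.45 m.

4.45 m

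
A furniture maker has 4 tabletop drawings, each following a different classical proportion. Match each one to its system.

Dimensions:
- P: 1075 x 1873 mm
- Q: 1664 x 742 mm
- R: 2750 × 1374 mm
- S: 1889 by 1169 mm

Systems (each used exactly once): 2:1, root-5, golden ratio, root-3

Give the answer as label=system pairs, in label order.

Ratios: P ≈ 1.742; Q ≈ 2.243; R ≈ 2.001; S ≈ 1.616.
Targets: 2:1 ≈ 2.000; root-5 ≈ 2.236; golden ratio ≈ 1.618; root-3 ≈ 1.732.

P=root-3, Q=root-5, R=2:1, S=golden ratio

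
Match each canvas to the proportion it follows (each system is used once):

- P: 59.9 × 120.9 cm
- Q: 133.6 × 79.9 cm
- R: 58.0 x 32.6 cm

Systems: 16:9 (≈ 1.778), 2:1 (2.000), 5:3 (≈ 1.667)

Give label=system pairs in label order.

P=2:1, Q=5:3, R=16:9

P = 120.9/59.9 ≈ 2.018 → 2:1 (2.000)
Q = 133.6/79.9 ≈ 1.672 → 5:3 (1.667)
R = 58.0/32.6 ≈ 1.779 → 16:9 (1.778)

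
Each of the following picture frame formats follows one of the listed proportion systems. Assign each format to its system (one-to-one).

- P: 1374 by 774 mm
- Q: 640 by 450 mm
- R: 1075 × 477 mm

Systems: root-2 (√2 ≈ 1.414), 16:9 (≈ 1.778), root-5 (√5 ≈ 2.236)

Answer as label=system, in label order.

P=16:9, Q=root-2, R=root-5

P = 1374/774 ≈ 1.775 → 16:9 (1.778)
Q = 640/450 ≈ 1.422 → root-2 (1.414)
R = 1075/477 ≈ 2.254 → root-5 (2.236)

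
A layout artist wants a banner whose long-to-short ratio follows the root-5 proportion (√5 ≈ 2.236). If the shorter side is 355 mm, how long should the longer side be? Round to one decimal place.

root-5 ≈ 2.23607.
Longer side = 355 × 2.23607 ≈ 793.805 → 793.8 mm.

793.8 mm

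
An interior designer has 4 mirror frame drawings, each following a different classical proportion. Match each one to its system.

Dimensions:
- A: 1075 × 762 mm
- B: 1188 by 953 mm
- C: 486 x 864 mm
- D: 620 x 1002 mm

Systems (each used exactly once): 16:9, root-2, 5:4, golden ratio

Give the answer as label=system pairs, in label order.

A=root-2, B=5:4, C=16:9, D=golden ratio

A = 1075/762 ≈ 1.411 → root-2 (1.414)
B = 1188/953 ≈ 1.247 → 5:4 (1.250)
C = 864/486 ≈ 1.778 → 16:9 (1.778)
D = 1002/620 ≈ 1.616 → golden ratio (1.618)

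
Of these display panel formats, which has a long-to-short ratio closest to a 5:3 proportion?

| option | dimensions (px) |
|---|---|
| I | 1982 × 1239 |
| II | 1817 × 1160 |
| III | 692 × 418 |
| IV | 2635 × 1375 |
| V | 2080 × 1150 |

Ratios (long/short): I ≈ 1.600; II ≈ 1.566; III ≈ 1.656; IV ≈ 1.916; V ≈ 1.809.
5:3 ≈ 1.667; option III is nearest (Δ 0.011).

III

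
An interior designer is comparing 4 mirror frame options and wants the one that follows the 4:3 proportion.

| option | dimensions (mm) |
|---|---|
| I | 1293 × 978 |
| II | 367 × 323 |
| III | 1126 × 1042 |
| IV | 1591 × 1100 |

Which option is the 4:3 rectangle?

I

Ratios (long/short): I ≈ 1.322; II ≈ 1.136; III ≈ 1.081; IV ≈ 1.446.
4:3 ≈ 1.333; option I is nearest (Δ 0.011).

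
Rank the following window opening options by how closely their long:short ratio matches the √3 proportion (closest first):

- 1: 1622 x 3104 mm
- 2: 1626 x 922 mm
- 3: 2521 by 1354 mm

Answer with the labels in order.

2, 3, 1

Ratios: 1 = 3104 / 1622 ≈ 1.914; 2 = 1626 / 922 ≈ 1.764; 3 = 2521 / 1354 ≈ 1.862.
|Δ from 1.732|: 1 0.182; 2 0.032; 3 0.130.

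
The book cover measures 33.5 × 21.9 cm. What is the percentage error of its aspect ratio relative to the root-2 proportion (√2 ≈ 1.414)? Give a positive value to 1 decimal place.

Ratio = 33.5 / 21.9 ≈ 1.5297.
Ideal root-2 ≈ 1.4142. |1.5297 − 1.4142| / 1.4142 ≈ 8.17% → 8.2%.

8.2%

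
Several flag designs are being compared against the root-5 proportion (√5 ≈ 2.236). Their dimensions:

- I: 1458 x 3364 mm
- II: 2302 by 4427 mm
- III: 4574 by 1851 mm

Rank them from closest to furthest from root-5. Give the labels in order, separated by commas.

I, III, II

I: 3364/1458 ≈ 2.307 → |2.307 − 2.236| = 0.071
II: 4427/2302 ≈ 1.923 → |1.923 − 2.236| = 0.313
III: 4574/1851 ≈ 2.471 → |2.471 − 2.236| = 0.235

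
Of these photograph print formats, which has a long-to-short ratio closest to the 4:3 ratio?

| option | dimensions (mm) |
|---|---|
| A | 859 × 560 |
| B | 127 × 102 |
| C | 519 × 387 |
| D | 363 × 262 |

C

Target 4:3 ≈ 1.333.
A: 1.534 (Δ0.201)  B: 1.245 (Δ0.088)  C: 1.341 (Δ0.008)  D: 1.385 (Δ0.052)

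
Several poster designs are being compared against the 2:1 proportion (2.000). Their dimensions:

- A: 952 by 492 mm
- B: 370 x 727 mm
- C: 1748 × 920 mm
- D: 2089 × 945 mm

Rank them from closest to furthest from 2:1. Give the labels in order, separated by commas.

Ratios: A = 952 / 492 ≈ 1.935; B = 727 / 370 ≈ 1.965; C = 1748 / 920 ≈ 1.900; D = 2089 / 945 ≈ 2.211.
|Δ from 2.000|: A 0.065; B 0.035; C 0.100; D 0.211.

B, A, C, D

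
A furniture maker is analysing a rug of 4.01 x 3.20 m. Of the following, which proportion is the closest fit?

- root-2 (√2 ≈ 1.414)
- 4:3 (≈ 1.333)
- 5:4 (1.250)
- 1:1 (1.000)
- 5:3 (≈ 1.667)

Ratio = 4.01 / 3.20 ≈ 1.253.
Distances: root-2 1.414 (Δ 0.161); 4:3 1.333 (Δ 0.080); 5:4 1.250 (Δ 0.003); 1:1 1.000 (Δ 0.253); 5:3 1.667 (Δ 0.414).

5:4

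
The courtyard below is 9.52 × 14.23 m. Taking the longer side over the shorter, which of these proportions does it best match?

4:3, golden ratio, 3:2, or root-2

3:2

14.23/9.52 ≈ 1.495. Nearest candidates are 3:2 (1.500, off by 0.005) and root-2 (1.414, off by 0.081).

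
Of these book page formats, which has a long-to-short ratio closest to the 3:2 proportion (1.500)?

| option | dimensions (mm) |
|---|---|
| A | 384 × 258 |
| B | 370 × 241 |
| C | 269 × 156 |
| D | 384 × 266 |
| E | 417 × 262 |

Target 3:2 ≈ 1.500.
A: 1.488 (Δ0.012)  B: 1.535 (Δ0.035)  C: 1.724 (Δ0.224)  D: 1.444 (Δ0.056)  E: 1.592 (Δ0.092)

A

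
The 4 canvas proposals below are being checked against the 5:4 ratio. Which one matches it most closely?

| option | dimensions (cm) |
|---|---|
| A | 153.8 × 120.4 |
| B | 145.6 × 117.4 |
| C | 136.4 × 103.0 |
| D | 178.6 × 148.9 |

B

Ratios (long/short): A ≈ 1.277; B ≈ 1.240; C ≈ 1.324; D ≈ 1.199.
5:4 ≈ 1.250; option B is nearest (Δ 0.010).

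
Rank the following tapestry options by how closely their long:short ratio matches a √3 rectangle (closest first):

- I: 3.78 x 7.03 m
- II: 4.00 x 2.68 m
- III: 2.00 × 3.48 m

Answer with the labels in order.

III, I, II

I: 7.03/3.78 ≈ 1.860 → |1.860 − 1.732| = 0.128
II: 4.00/2.68 ≈ 1.493 → |1.493 − 1.732| = 0.239
III: 3.48/2.00 ≈ 1.740 → |1.740 − 1.732| = 0.008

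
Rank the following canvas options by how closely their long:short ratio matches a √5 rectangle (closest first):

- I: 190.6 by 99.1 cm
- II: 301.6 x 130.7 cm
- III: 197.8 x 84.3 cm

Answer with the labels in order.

II, III, I

Ratios: I = 190.6 / 99.1 ≈ 1.923; II = 301.6 / 130.7 ≈ 2.308; III = 197.8 / 84.3 ≈ 2.346.
|Δ from 2.236|: I 0.313; II 0.072; III 0.110.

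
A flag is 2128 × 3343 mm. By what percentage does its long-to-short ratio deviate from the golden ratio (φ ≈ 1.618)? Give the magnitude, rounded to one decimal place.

2.9%

Ratio = 3343 / 2128 ≈ 1.5710.
Ideal golden ratio ≈ 1.6180. |1.5710 − 1.6180| / 1.6180 ≈ 2.90% → 2.9%.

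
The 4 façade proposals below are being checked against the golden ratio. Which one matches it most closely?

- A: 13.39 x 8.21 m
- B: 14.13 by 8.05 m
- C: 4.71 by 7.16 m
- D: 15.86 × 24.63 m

Target golden ratio ≈ 1.618.
A: 1.631 (Δ0.013)  B: 1.755 (Δ0.137)  C: 1.520 (Δ0.098)  D: 1.553 (Δ0.065)

A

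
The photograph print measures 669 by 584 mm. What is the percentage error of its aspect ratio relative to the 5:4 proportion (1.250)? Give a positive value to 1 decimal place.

Ratio = 669 / 584 ≈ 1.1455.
Ideal 5:4 = 1.2500. |1.1455 − 1.2500| / 1.2500 ≈ 8.36% → 8.4%.

8.4%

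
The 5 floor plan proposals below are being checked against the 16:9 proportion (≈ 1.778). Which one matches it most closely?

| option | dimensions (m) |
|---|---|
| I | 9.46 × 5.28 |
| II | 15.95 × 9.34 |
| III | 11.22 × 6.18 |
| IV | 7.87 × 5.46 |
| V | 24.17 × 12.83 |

I

Target 16:9 ≈ 1.778.
I: 1.792 (Δ0.014)  II: 1.708 (Δ0.070)  III: 1.816 (Δ0.038)  IV: 1.441 (Δ0.337)  V: 1.884 (Δ0.106)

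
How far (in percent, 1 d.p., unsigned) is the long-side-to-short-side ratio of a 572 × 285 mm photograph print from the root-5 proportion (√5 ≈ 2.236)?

10.2%

Ratio = 572 / 285 ≈ 2.0070.
Ideal root-5 ≈ 2.2361. |2.0070 − 2.2361| / 2.2361 ≈ 10.25% → 10.2%.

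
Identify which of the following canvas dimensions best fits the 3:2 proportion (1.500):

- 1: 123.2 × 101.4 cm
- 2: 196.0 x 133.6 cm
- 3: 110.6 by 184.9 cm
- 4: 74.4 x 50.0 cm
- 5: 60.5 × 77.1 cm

4

Ratios (long/short): 1 ≈ 1.215; 2 ≈ 1.467; 3 ≈ 1.672; 4 ≈ 1.488; 5 ≈ 1.274.
3:2 ≈ 1.500; option 4 is nearest (Δ 0.012).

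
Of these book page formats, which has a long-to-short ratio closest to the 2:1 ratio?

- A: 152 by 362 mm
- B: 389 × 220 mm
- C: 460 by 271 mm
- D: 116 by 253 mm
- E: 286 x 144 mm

Target 2:1 ≈ 2.000.
A: 2.382 (Δ0.382)  B: 1.768 (Δ0.232)  C: 1.697 (Δ0.303)  D: 2.181 (Δ0.181)  E: 1.986 (Δ0.014)

E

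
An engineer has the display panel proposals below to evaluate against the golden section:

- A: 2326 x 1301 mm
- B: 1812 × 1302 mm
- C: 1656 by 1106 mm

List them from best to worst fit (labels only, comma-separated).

C, A, B

Ratios: A = 2326 / 1301 ≈ 1.788; B = 1812 / 1302 ≈ 1.392; C = 1656 / 1106 ≈ 1.497.
|Δ from 1.618|: A 0.170; B 0.226; C 0.121.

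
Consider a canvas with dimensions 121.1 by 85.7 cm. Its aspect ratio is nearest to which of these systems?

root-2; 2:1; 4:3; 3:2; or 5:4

root-2

Ratio = 121.1 / 85.7 ≈ 1.413.
Distances: root-2 1.414 (Δ 0.001); 2:1 2.000 (Δ 0.587); 4:3 1.333 (Δ 0.080); 3:2 1.500 (Δ 0.087); 5:4 1.250 (Δ 0.163).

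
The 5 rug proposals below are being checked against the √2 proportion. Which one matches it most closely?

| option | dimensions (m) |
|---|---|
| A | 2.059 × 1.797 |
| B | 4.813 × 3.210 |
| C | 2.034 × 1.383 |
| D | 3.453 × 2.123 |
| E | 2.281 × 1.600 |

E

Target root-2 ≈ 1.414.
A: 1.146 (Δ0.268)  B: 1.499 (Δ0.085)  C: 1.471 (Δ0.057)  D: 1.626 (Δ0.212)  E: 1.426 (Δ0.012)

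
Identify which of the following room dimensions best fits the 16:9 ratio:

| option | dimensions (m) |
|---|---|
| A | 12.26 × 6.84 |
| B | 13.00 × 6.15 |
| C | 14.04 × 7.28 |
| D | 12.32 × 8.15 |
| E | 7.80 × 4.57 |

A

Target 16:9 ≈ 1.778.
A: 1.792 (Δ0.014)  B: 2.114 (Δ0.336)  C: 1.929 (Δ0.151)  D: 1.512 (Δ0.266)  E: 1.707 (Δ0.071)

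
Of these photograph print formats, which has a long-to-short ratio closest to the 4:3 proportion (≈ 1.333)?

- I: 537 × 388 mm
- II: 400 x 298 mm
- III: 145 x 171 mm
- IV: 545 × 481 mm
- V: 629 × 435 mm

II

Target 4:3 ≈ 1.333.
I: 1.384 (Δ0.051)  II: 1.342 (Δ0.009)  III: 1.179 (Δ0.154)  IV: 1.133 (Δ0.200)  V: 1.446 (Δ0.113)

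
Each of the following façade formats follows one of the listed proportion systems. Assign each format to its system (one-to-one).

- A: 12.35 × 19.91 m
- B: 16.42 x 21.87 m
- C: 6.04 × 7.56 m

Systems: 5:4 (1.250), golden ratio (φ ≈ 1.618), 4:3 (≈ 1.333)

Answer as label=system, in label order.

A=golden ratio, B=4:3, C=5:4

Ratios: A ≈ 1.612; B ≈ 1.332; C ≈ 1.252.
Targets: 5:4 ≈ 1.250; golden ratio ≈ 1.618; 4:3 ≈ 1.333.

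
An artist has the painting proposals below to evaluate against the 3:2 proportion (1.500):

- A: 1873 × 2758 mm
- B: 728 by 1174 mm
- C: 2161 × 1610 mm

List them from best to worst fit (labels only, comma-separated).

A, B, C

A: 2758/1873 ≈ 1.473 → |1.473 − 1.500| = 0.027
B: 1174/728 ≈ 1.613 → |1.613 − 1.500| = 0.113
C: 2161/1610 ≈ 1.342 → |1.342 − 1.500| = 0.158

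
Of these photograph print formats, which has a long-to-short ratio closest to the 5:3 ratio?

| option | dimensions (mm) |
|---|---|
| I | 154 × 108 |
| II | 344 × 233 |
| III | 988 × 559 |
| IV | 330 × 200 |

Target 5:3 ≈ 1.667.
I: 1.426 (Δ0.241)  II: 1.476 (Δ0.191)  III: 1.767 (Δ0.100)  IV: 1.650 (Δ0.017)

IV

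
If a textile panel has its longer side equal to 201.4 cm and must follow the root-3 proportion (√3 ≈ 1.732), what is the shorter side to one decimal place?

116.3 cm

root-3 ≈ 1.73205.
Shorter side = 201.4 ÷ 1.73205 ≈ 116.278 → 116.3 cm.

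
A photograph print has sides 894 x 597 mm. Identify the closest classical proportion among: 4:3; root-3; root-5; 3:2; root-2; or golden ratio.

3:2

894/597 ≈ 1.497. Nearest candidates are 3:2 (1.500, off by 0.003) and root-2 (1.414, off by 0.083).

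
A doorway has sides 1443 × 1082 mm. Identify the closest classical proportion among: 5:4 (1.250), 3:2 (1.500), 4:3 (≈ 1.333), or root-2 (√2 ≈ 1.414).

Ratio = 1443 / 1082 ≈ 1.334.
Distances: 5:4 1.250 (Δ 0.084); 3:2 1.500 (Δ 0.166); 4:3 1.333 (Δ 0.001); root-2 1.414 (Δ 0.080).

4:3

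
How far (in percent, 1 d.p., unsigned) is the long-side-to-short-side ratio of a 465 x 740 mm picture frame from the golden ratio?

Ratio = 740 / 465 ≈ 1.5914.
Ideal golden ratio ≈ 1.6180. |1.5914 − 1.6180| / 1.6180 ≈ 1.64% → 1.6%.

1.6%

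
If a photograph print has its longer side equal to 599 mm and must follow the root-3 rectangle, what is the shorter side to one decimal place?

345.8 mm

root-3 ≈ 1.73205.
Shorter side = 599 ÷ 1.73205 ≈ 345.833 → 345.8 mm.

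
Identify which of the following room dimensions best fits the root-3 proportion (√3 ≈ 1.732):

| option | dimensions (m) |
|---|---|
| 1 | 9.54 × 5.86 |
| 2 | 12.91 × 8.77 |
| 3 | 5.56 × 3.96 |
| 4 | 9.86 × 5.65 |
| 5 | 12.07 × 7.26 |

Ratios (long/short): 1 ≈ 1.628; 2 ≈ 1.472; 3 ≈ 1.404; 4 ≈ 1.745; 5 ≈ 1.663.
root-3 ≈ 1.732; option 4 is nearest (Δ 0.013).

4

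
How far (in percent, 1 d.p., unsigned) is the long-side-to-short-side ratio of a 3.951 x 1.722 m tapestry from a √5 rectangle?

Ratio = 3.951 / 1.722 ≈ 2.2944.
Ideal root-5 ≈ 2.2361. |2.2944 − 2.2361| / 2.2361 ≈ 2.61% → 2.6%.

2.6%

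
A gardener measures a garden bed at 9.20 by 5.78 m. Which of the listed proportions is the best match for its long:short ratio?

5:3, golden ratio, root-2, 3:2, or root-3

9.20/5.78 ≈ 1.592. Nearest candidates are golden ratio (1.618, off by 0.026) and 5:3 (1.667, off by 0.075).

golden ratio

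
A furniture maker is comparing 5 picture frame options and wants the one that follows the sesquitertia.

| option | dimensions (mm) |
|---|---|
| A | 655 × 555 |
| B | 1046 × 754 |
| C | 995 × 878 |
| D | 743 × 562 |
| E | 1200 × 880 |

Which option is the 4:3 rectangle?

D

Target 4:3 ≈ 1.333.
A: 1.180 (Δ0.153)  B: 1.387 (Δ0.054)  C: 1.133 (Δ0.200)  D: 1.322 (Δ0.011)  E: 1.364 (Δ0.031)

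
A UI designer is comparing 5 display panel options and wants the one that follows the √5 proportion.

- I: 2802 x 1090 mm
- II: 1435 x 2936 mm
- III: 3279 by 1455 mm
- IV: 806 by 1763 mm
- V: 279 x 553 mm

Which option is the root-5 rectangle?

Ratios (long/short): I ≈ 2.571; II ≈ 2.046; III ≈ 2.254; IV ≈ 2.187; V ≈ 1.982.
root-5 ≈ 2.236; option III is nearest (Δ 0.018).

III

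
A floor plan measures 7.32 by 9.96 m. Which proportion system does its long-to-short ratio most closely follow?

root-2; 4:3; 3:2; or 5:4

4:3

9.96/7.32 ≈ 1.361. Nearest candidates are 4:3 (1.333, off by 0.028) and root-2 (1.414, off by 0.053).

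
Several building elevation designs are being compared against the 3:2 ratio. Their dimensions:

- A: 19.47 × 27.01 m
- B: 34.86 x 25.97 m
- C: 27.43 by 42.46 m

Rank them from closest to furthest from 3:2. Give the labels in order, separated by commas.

A: 27.01/19.47 ≈ 1.387 → |1.387 − 1.500| = 0.113
B: 34.86/25.97 ≈ 1.342 → |1.342 − 1.500| = 0.158
C: 42.46/27.43 ≈ 1.548 → |1.548 − 1.500| = 0.048

C, A, B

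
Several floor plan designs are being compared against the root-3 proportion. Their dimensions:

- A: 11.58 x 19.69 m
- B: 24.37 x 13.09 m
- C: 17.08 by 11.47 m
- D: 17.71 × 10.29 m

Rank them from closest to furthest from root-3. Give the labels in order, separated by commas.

A: 19.69/11.58 ≈ 1.700 → |1.700 − 1.732| = 0.032
B: 24.37/13.09 ≈ 1.862 → |1.862 − 1.732| = 0.130
C: 17.08/11.47 ≈ 1.489 → |1.489 − 1.732| = 0.243
D: 17.71/10.29 ≈ 1.721 → |1.721 − 1.732| = 0.011

D, A, B, C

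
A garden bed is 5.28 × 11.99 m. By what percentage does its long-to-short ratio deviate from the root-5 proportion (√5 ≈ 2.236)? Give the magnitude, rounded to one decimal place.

Ratio = 11.99 / 5.28 ≈ 2.2708.
Ideal root-5 ≈ 2.2361. |2.2708 − 2.2361| / 2.2361 ≈ 1.55% → 1.6%.

1.6%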